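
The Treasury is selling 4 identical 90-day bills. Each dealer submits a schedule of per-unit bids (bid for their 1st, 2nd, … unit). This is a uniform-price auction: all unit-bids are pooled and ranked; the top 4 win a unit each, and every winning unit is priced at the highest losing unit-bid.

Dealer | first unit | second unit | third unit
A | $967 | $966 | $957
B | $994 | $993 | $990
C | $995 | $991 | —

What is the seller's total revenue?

Total revenue: $3,960

All unit-bids, highest first — top 4: 995 (C-1), 994 (B-1), 993 (B-2), 991 (C-2)
Highest rejected unit-bid = $990.
Allocation: B 2, C 2. Every unit priced at $990.
Revenue = 4 × 990 = $3,960.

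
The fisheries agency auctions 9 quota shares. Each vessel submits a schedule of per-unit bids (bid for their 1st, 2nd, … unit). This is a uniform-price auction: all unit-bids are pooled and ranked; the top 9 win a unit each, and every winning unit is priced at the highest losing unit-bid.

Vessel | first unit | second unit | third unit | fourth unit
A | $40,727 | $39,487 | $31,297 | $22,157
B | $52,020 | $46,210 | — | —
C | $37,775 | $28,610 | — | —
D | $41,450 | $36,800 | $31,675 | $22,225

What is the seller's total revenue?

Total revenue: $257,490

Merging the schedules and taking the best 9: 52,020 (B-1), 46,210 (B-2), 41,450 (D-1), 40,727 (A-1), 39,487 (A-2), 37,775 (C-1), 36,800 (D-2), 31,675 (D-3), 31,297 (A-3)
First bid not allocated: $28,610.
Allocation: A 3, B 2, C 1, D 3. Every unit priced at $28,610.
Revenue = 9 × 28,610 = $257,490.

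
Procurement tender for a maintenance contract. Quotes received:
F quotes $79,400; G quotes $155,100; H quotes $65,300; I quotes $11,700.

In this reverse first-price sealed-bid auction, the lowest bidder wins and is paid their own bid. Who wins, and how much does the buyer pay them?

Rule: the lowest bidder wins and is paid their own bid.
Bids ranked: 11,700 (I) < 65,300 (H) < 79,400 (F) < 155,100 (G)
First-price: I is paid what they bid, $11,700.

I is paid $11,700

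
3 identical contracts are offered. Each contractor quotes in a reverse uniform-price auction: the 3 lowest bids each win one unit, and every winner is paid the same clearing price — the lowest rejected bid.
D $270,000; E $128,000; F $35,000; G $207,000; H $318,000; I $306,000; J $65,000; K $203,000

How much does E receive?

E is paid $203,000

Ordering the bids: 35,000 (F), 65,000 (J), 128,000 (E), 203,000 (K), 207,000 (G), …
The 3 lowest are F, J, E.
Clearing price = lowest rejected bid = $203,000.
E wins → is paid $203,000.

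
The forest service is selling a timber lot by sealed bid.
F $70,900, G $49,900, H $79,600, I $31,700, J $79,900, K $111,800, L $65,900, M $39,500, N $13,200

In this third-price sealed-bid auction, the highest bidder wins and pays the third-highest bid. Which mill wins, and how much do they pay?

Sorting bids: 111,800 (K) > 79,900 (J) > 79,600 (H) > 70,900 (F) > 65,900 (L) > 49,900 (G) > …
K wins; payment is bid #3 in the ranking = $79,600.

K pays $79,600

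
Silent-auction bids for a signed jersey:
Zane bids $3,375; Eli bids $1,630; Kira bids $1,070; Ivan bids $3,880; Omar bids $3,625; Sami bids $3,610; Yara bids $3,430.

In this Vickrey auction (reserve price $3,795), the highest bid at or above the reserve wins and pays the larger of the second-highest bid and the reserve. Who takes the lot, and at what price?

Bids in order: 3,880 (Ivan) > 3,625 (Omar) > 3,610 (Sami) > 3,430 (Yara) > 3,375 (Zane) > 1,630 (Eli) > …
Ivan has the top bid at or above the reserve ($3,880).
Second-highest bid $3,625 is below the reserve $3,795, so the reserve binds → payment $3,795.

Ivan pays $3,795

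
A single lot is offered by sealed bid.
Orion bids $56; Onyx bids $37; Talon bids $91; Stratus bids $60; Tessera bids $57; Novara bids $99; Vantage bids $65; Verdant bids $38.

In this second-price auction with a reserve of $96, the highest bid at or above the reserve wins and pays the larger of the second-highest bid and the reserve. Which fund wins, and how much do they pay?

Novara pays $96

Bids in order: 99 (Novara) > 91 (Talon) > 65 (Vantage) > 60 (Stratus) > 57 (Tessera) > 56 (Orion) > …
Highest eligible bid: Novara at $99.
max(second-highest $91, reserve $96) = $96.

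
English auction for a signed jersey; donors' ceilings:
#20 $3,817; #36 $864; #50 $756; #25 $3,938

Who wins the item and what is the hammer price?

#25 wins at $3,817

Open ascending-bid auction: the price rises until one bidder remains; the winner pays the price at which the last rival dropped out.
Limits ranked: 3,938 (#25) > 3,817 (#20) > 864 (#36) > 756 (#50)
Once the price passes $3,817, only #25 is left; the hammer falls at #20's limit of $3,817.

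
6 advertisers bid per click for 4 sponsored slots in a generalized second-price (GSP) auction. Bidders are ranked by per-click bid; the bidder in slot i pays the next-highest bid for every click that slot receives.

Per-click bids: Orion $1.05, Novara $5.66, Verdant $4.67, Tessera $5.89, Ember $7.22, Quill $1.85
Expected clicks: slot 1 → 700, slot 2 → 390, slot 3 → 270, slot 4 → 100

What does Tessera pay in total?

Tessera pays $2207.40

Sorting advertisers: $7.22 (Ember) > $5.89 (Tessera) > $5.66 (Novara) > $4.67 (Verdant) > $1.85 (Quill) > …
Tessera holds slot 2 → pays next bid $5.66 × 390 clicks = $2207.40.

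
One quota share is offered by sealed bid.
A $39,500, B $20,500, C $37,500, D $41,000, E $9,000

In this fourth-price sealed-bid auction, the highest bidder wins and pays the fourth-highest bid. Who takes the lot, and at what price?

Sorting bids: 41,000 (D) > 39,500 (A) > 37,500 (C) > 20,500 (B) > 9,000 (E)
D is highest; pays the fourth-highest bid, $20,500.

D pays $20,500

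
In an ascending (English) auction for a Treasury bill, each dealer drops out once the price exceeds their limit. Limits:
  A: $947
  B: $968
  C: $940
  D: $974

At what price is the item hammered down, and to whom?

Open ascending-bid auction: the price rises until one bidder remains; the winner pays the price at which the last rival dropped out.
Limits in order: 974 (D) > 968 (B) > 947 (A) > 940 (C)
Bidding ends when B exits at $968; D takes it.

D wins at $968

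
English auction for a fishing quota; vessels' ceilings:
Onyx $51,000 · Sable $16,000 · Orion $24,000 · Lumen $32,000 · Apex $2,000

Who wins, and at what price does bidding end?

Onyx wins at $32,000

Sorting limits: 51,000 (Onyx) > 32,000 (Lumen) > 24,000 (Orion) > 16,000 (Sable) > 2,000 (Apex)
Bidding ends when Lumen exits at $32,000; Onyx takes it.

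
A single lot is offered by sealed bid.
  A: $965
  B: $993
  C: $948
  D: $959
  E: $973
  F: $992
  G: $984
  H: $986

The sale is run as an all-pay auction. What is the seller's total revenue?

Total revenue: $7,800

Sorting bids: 993 (B) > 992 (F) > 986 (H) > 984 (G) > 973 (E) > 965 (A) > …
B wins with the top bid; all bids are sunk regardless.
Every bidder forfeits their bid regardless of winning.
Revenue = 965 + 993 + 948 + 959 + 973 + 992 + 984 + 986 = $7,800.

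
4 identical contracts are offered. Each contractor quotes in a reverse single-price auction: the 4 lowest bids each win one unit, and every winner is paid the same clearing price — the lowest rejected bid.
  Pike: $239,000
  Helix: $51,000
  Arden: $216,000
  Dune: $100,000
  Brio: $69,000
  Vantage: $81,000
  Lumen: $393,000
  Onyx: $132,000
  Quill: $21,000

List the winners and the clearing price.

Sorting: 21,000 (Quill), 51,000 (Helix), 69,000 (Brio), 81,000 (Vantage), 100,000 (Dune), 132,000 (Onyx), …
Winners (4 units): Quill, Helix, Brio, Vantage.
Lowest unsuccessful bid: $100,000 → clearing price.

Quill, Helix, Brio, Vantage; each is paid $100,000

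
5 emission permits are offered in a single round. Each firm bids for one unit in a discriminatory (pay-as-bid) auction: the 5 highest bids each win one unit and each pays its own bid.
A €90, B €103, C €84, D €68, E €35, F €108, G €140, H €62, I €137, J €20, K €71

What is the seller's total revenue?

Total revenue: €578

Ordering the bids: 140 (G), 137 (I), 108 (F), 103 (B), 90 (A), 84 (C), 71 (K), …
Winners (5 units): G, I, F, B, A.
Total revenue = 140 + 137 + 108 + 103 + 90 = €578.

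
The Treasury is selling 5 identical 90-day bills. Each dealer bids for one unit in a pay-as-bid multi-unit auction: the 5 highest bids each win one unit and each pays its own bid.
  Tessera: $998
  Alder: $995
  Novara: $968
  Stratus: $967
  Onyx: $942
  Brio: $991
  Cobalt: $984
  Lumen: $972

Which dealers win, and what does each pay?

Tessera $998, Alder $995, Brio $991, Cobalt $984, Lumen $972

Sorting: 998 (Tessera), 995 (Alder), 991 (Brio), 984 (Cobalt), 972 (Lumen), 968 (Novara), 967 (Stratus), …
The 5 highest are Tessera, Alder, Brio, Cobalt, Lumen.
Each winner pays its own bid: Tessera $998, Alder $995, Brio $991, Cobalt $984, Lumen $972.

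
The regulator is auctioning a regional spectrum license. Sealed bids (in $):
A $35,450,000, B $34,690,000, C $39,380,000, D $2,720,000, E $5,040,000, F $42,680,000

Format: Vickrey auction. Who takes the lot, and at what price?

Sorting bids: 42,680,000 (F) > 39,380,000 (C) > 35,450,000 (A) > 34,690,000 (B) > 5,040,000 (E) > 2,720,000 (D)
Second-price: F pays C's bid of $39,380,000.

F pays $39,380,000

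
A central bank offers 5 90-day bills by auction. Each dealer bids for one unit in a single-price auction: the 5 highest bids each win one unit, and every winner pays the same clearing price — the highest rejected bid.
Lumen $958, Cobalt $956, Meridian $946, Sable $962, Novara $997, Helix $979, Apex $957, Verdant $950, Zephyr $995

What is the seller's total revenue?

Ordering the bids: 997 (Novara), 995 (Zephyr), 979 (Helix), 962 (Sable), 958 (Lumen), 957 (Apex), 956 (Cobalt), …
The 5 highest are Novara, Zephyr, Helix, Sable, Lumen.
Highest unsuccessful bid: $957 → clearing price.
Total revenue = 5 × $957 = $4,785.

Total revenue: $4,785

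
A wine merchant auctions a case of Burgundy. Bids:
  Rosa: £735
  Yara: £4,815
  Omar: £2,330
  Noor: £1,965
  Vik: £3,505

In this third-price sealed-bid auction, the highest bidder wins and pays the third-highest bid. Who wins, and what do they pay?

Rule: the highest bidder wins and pays the third-highest bid.
Bids ranked: 4,815 (Yara) > 3,505 (Vik) > 2,330 (Omar) > 1,965 (Noor) > 735 (Rosa)
Yara is highest; pays the third-highest bid, £2,330.

Yara pays £2,330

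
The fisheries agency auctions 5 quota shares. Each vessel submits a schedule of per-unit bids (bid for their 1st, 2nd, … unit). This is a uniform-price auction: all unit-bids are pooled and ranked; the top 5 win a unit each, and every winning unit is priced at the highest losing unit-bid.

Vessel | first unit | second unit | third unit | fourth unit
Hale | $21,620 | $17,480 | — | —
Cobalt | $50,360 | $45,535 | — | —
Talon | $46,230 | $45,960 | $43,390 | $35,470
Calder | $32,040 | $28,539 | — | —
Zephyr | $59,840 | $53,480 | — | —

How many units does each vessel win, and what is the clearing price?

Merging the schedules and taking the best 5: 59,840 (Zephyr-1), 53,480 (Zephyr-2), 50,360 (Cobalt-1), 46,230 (Talon-1), 45,960 (Talon-2)
Highest rejected unit-bid = $45,535.
Allocation: Cobalt 1, Talon 2, Zephyr 2.

Cobalt 1, Talon 2, Zephyr 2; clearing price $45,535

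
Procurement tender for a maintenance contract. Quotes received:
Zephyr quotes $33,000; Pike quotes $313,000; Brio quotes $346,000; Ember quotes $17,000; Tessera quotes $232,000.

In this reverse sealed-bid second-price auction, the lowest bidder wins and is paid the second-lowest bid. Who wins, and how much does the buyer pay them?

Bids ranked: 17,000 (Ember) < 33,000 (Zephyr) < 232,000 (Tessera) < 313,000 (Pike) < 346,000 (Brio)
Ember is lowest; is paid the second-lowest bid, $33,000.

Ember is paid $33,000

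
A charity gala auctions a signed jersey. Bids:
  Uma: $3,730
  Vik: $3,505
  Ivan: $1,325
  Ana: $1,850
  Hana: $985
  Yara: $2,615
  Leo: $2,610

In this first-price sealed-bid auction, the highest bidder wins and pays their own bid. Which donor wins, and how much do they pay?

Uma pays $3,730

Bids in order: 3,730 (Uma) > 3,505 (Vik) > 2,615 (Yara) > 2,610 (Leo) > 1,850 (Ana) > 1,325 (Ivan) > …
Uma is highest → pays own bid, $3,730.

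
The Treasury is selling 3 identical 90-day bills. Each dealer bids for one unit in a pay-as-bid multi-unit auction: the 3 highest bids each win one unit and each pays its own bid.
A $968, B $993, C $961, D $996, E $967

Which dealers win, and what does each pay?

Ordering the bids: 996 (D), 993 (B), 968 (A), 967 (E), 961 (C)
Top 3: D, B, A.
Each winner pays its own bid: D $996, B $993, A $968.

D $996, B $993, A $968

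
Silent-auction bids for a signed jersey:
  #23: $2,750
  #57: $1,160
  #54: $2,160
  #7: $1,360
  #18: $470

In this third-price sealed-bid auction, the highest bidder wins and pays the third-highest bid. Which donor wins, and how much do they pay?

#23 pays $1,360

Bids ranked: 2,750 (#23) > 2,160 (#54) > 1,360 (#7) > 1,160 (#57) > 470 (#18)
#23 is highest; pays the third-highest bid, $1,360.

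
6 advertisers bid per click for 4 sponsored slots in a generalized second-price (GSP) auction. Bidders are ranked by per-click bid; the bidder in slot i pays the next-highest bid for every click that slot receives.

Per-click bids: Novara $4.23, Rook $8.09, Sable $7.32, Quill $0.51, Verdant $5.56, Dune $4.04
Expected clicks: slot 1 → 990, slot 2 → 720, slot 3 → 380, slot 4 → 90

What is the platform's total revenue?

Ranked by bid: $8.09 (Rook) > $7.32 (Sable) > $5.56 (Verdant) > $4.23 (Novara) > $4.04 (Dune) > …
Slot 1: Rook pays $7.32 × 990 = $7246.80
Slot 2: Sable pays $5.56 × 720 = $4003.20
Slot 3: Verdant pays $4.23 × 380 = $1607.40
Slot 4: Novara pays $4.04 × 90 = $363.60
Total = $13221.00

Total revenue: $13221.00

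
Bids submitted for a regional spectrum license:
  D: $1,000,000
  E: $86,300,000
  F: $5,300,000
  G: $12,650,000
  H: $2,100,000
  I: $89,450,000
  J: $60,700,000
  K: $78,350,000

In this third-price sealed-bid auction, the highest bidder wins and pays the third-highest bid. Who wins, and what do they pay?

I pays $78,350,000

Third-price sealed-bid auction: the highest bidder wins and pays the third-highest bid.
Bids ranked: 89,450,000 (I) > 86,300,000 (E) > 78,350,000 (K) > 60,700,000 (J) > 12,650,000 (G) > 5,300,000 (F) > …
I is highest; pays the third-highest bid, $78,350,000.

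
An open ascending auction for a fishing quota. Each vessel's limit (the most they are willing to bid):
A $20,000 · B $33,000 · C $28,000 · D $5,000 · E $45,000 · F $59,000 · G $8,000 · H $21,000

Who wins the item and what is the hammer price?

F wins at $45,000

Rule: the price rises until one bidder remains; the winner pays the price at which the last rival dropped out.
Limits ranked: 59,000 (F) > 45,000 (E) > 33,000 (B) > 28,000 (C) > 21,000 (H) > 20,000 (A) > …
Bidding ends when E exits at $45,000; F takes it.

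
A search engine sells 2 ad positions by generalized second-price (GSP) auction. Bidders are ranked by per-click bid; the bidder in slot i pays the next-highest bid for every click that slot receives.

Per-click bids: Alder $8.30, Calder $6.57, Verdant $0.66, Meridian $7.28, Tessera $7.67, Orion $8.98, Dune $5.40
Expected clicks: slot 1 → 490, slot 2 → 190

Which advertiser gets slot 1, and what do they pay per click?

Sorting advertisers: $8.98 (Orion) > $8.30 (Alder) > $7.67 (Tessera) > …
Slot 1 goes to the first-ranked bidder, Orion, who pays the next bid down: $8.30/click.

Orion; $8.30 per click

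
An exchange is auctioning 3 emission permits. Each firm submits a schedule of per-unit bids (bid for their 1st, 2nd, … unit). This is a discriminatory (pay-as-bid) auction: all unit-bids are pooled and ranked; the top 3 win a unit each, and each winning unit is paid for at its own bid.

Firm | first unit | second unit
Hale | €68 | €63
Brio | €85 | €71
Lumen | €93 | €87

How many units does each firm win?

Brio 1, Lumen 2

All unit-bids, highest first — top 3: 93 (Lumen-1), 87 (Lumen-2), 85 (Brio-1)
Next rejected bid: €71 (not a price — pay-as-bid).
Allocation: Brio 1, Lumen 2.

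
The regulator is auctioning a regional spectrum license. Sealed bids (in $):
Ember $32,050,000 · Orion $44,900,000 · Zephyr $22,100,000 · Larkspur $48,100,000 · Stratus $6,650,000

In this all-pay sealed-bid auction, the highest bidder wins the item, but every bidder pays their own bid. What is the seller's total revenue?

Sorting bids: 48,100,000 (Larkspur) > 44,900,000 (Orion) > 32,050,000 (Ember) > 22,100,000 (Zephyr) > 6,650,000 (Stratus)
Larkspur wins with the top bid; all bids are sunk regardless.
Every bidder forfeits their bid regardless of winning.
Revenue = 32,050,000 + 44,900,000 + 22,100,000 + 48,100,000 + 6,650,000 = $153,800,000.

Total revenue: $153,800,000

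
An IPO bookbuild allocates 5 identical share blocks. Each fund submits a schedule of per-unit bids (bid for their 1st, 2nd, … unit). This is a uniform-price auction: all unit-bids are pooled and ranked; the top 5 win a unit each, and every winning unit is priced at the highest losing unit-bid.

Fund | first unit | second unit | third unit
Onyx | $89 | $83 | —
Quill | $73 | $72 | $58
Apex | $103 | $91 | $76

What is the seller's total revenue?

Total revenue: $365

Merging the schedules and taking the best 5: 103 (Apex-1), 91 (Apex-2), 89 (Onyx-1), 83 (Onyx-2), 76 (Apex-3)
The (k+1)-th unit-bid is $73.
Allocation: Apex 3, Onyx 2. Every unit priced at $73.
Revenue = 5 × 73 = $365.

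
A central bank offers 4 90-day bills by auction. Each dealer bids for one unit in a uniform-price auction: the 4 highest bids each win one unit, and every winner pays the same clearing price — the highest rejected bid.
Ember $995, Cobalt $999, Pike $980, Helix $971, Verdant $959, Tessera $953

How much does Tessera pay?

Bids ranked high→low: 999 (Cobalt), 995 (Ember), 980 (Pike), 971 (Helix), 959 (Verdant), 953 (Tessera)
Winners (4 units): Cobalt, Ember, Pike, Helix.
Highest unsuccessful bid: $959 → clearing price.
Tessera does not win → pays $0.

Tessera pays $0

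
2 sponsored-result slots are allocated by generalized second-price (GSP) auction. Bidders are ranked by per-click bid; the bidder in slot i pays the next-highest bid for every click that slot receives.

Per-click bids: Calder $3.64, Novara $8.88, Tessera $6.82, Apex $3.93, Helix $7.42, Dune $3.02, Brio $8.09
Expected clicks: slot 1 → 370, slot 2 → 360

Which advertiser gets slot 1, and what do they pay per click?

Novara; $8.09 per click

Sorting advertisers: $8.88 (Novara) > $8.09 (Brio) > $7.42 (Helix) > …
Slot 1 goes to the first-ranked bidder, Novara, who pays the next bid down: $8.09/click.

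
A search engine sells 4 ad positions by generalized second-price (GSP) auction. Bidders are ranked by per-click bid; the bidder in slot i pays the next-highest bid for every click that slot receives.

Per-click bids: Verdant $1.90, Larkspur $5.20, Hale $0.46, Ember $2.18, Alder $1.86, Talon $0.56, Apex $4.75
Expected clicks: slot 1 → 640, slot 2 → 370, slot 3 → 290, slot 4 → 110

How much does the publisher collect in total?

Total revenue: $4602.20

Ranked by bid: $5.20 (Larkspur) > $4.75 (Apex) > $2.18 (Ember) > $1.90 (Verdant) > $1.86 (Alder) > …
Slot 1: Larkspur pays $4.75 × 640 = $3040.00
Slot 2: Apex pays $2.18 × 370 = $806.60
Slot 3: Ember pays $1.90 × 290 = $551.00
Slot 4: Verdant pays $1.86 × 110 = $204.60
Total = $4602.20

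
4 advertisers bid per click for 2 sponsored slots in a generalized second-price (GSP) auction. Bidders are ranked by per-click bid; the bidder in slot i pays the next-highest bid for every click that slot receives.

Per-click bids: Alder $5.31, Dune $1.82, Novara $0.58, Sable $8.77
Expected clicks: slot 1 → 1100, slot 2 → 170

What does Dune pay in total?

Dune pays $0.00

Ranked by bid: $8.77 (Sable) > $5.31 (Alder) > $1.82 (Dune) > …
Dune ranks below slot 2 → no slot, pays nothing.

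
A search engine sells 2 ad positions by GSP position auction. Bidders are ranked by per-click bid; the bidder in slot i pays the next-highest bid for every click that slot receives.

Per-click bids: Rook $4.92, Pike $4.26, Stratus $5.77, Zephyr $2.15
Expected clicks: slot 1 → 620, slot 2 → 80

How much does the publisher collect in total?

Ranked by bid: $5.77 (Stratus) > $4.92 (Rook) > $4.26 (Pike) > …
Slot 1: Stratus pays $4.92 × 620 = $3050.40
Slot 2: Rook pays $4.26 × 80 = $340.80
Total = $3391.20

Total revenue: $3391.20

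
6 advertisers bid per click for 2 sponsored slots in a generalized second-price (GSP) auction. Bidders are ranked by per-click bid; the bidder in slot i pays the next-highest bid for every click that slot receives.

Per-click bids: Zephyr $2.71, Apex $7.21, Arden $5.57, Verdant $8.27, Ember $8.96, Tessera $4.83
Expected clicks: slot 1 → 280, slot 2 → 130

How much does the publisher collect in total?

Per-click bids in order: $8.96 (Ember) > $8.27 (Verdant) > $7.21 (Apex) > …
Slot 1: Ember pays $8.27 × 280 = $2315.60
Slot 2: Verdant pays $7.21 × 130 = $937.30
Total = $3252.90

Total revenue: $3252.90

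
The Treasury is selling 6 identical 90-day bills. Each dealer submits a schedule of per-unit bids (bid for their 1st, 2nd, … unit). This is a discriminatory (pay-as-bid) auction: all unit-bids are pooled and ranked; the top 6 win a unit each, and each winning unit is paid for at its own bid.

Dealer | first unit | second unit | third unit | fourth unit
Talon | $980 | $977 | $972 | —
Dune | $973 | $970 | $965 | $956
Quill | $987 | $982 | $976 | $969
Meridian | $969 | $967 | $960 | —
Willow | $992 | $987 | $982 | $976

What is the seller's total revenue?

Total revenue: $5,910

All unit-bids, highest first — top 6: 992 (Willow-1), 987 (Quill-1), 987 (Willow-2), 982 (Quill-2), 982 (Willow-3), 980 (Talon-1)
Next rejected bid: $977 (not a price — pay-as-bid).
Each winning unit pays its own bid.
Revenue = 992 + 987 + 987 + 982 + 982 + 980 = $5,910.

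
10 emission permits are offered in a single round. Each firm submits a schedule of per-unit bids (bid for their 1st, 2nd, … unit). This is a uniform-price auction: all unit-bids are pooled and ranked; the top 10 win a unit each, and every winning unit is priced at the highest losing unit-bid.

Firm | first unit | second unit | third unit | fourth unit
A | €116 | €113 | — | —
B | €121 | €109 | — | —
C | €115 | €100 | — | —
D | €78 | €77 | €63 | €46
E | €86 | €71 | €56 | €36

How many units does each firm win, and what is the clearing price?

A 2, B 2, C 2, D 2, E 2; clearing price €63

Merging the schedules and taking the best 10: 121 (B-1), 116 (A-1), 115 (C-1), 113 (A-2), 109 (B-2), 100 (C-2), 86 (E-1), 78 (D-1), 77 (D-2), 71 (E-2)
First bid not allocated: €63.
Allocation: A 2, B 2, C 2, D 2, E 2.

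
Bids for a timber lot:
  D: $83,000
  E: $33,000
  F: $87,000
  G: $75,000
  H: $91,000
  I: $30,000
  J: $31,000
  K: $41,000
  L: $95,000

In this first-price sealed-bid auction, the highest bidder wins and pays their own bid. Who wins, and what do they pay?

L pays $95,000

Bids in order: 95,000 (L) > 91,000 (H) > 87,000 (F) > 83,000 (D) > 75,000 (G) > 41,000 (K) > …
L is highest → pays own bid, $95,000.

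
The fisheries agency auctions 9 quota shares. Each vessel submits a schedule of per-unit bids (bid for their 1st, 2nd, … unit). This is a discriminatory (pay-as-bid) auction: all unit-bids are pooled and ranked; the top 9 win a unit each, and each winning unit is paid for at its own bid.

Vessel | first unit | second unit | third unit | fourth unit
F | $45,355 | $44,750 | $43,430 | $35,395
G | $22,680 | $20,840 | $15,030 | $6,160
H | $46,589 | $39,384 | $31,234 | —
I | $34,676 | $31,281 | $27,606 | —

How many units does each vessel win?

Pooled unit-bids ranked (top 9): 46,589 (H-1), 45,355 (F-1), 44,750 (F-2), 43,430 (F-3), 39,384 (H-2), 35,395 (F-4), 34,676 (I-1), 31,281 (I-2), 31,234 (H-3)
Next rejected bid: $27,606 (not a price — pay-as-bid).
Allocation: F 4, H 3, I 2.

F 4, H 3, I 2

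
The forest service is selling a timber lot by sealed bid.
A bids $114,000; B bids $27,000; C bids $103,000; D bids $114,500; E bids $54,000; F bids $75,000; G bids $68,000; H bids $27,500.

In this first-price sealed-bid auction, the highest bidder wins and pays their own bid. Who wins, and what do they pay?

Sorting bids: 114,500 (D) > 114,000 (A) > 103,000 (C) > 75,000 (F) > 68,000 (G) > 54,000 (E) > …
D is highest → pays own bid, $114,500.

D pays $114,500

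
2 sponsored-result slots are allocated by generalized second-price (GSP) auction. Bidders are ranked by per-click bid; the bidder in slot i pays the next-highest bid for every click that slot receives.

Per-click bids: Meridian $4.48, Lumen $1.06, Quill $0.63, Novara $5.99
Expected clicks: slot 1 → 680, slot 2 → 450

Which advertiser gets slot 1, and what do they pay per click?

Sorting advertisers: $5.99 (Novara) > $4.48 (Meridian) > $1.06 (Lumen) > …
Slot 1 goes to the first-ranked bidder, Novara, who pays the next bid down: $4.48/click.

Novara; $4.48 per click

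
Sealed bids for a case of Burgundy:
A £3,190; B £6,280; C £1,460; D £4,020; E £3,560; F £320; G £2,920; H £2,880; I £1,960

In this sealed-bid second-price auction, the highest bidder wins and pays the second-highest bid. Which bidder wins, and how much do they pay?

Sealed-bid second-price auction: the highest bidder wins and pays the second-highest bid.
Bids ranked: 6,280 (B) > 4,020 (D) > 3,560 (E) > 3,190 (A) > 2,920 (G) > 2,880 (H) > …
Second-price: B pays D's bid of £4,020.

B pays £4,020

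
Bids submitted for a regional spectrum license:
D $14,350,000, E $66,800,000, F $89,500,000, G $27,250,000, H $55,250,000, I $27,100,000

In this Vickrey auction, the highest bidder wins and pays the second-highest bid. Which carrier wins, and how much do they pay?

F pays $66,800,000

Bids ranked: 89,500,000 (F) > 66,800,000 (E) > 55,250,000 (H) > 27,250,000 (G) > 27,100,000 (I) > 14,350,000 (D)
F is highest; pays the second-highest bid, $66,800,000.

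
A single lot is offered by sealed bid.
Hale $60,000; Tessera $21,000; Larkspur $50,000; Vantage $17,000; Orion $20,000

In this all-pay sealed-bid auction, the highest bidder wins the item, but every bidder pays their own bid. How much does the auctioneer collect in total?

Rule: the highest bidder wins the item, but every bidder pays their own bid.
Bids in order: 60,000 (Hale) > 50,000 (Larkspur) > 21,000 (Tessera) > 20,000 (Orion) > 17,000 (Vantage)
Hale wins with the top bid; all bids are sunk regardless.
Every bidder forfeits their bid regardless of winning.
Revenue = 60,000 + 21,000 + 50,000 + 17,000 + 20,000 = $168,000.

Total revenue: $168,000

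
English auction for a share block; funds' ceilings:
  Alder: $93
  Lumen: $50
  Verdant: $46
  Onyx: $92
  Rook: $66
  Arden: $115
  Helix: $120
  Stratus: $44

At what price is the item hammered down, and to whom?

Rule: the price rises until one bidder remains; the winner pays the price at which the last rival dropped out.
Sorting limits: 120 (Helix) > 115 (Arden) > 93 (Alder) > 92 (Onyx) > 66 (Rook) > 50 (Lumen) > …
Arden is the last rival to drop out, at $115; Helix remains and wins at that price.

Helix wins at $115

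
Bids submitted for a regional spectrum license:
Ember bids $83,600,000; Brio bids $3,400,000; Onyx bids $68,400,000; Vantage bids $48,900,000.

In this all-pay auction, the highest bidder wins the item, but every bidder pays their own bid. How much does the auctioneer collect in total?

Sorting bids: 83,600,000 (Ember) > 68,400,000 (Onyx) > 48,900,000 (Vantage) > 3,400,000 (Brio)
Ember wins with the top bid; all bids are sunk regardless.
Every bidder forfeits their bid regardless of winning.
Revenue = 83,600,000 + 3,400,000 + 68,400,000 + 48,900,000 = $204,300,000.

Total revenue: $204,300,000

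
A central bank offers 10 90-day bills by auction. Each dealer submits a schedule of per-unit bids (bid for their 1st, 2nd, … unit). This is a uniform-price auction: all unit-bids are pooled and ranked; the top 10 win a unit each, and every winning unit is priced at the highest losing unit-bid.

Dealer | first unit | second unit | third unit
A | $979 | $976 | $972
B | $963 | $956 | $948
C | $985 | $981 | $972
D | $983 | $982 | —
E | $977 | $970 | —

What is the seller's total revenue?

Merging the schedules and taking the best 10: 985 (C-1), 983 (D-1), 982 (D-2), 981 (C-2), 979 (A-1), 977 (E-1), 976 (A-2), 972 (A-3), 972 (C-3), 970 (E-2)
The (k+1)-th unit-bid is $963.
Allocation: A 3, C 3, D 2, E 2. Every unit priced at $963.
Revenue = 10 × 963 = $9,630.

Total revenue: $9,630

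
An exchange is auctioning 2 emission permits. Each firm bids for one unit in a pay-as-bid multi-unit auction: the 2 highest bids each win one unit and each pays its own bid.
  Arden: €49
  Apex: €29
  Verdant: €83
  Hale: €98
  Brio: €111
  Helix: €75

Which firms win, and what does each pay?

Brio €111, Hale €98

Bids ranked high→low: 111 (Brio), 98 (Hale), 83 (Verdant), 75 (Helix), …
The 2 highest are Brio, Hale.
Each winner pays its own bid: Brio €111, Hale €98.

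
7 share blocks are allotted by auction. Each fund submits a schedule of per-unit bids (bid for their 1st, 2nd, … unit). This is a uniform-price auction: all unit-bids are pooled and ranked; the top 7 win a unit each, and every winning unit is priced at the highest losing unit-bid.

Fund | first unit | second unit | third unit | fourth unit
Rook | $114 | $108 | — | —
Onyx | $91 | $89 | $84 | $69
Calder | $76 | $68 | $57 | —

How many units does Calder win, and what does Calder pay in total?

Merging the schedules and taking the best 7: 114 (Rook-1), 108 (Rook-2), 91 (Onyx-1), 89 (Onyx-2), 84 (Onyx-3), 76 (Calder-1), 69 (Onyx-4)
First bid not allocated: $68.
Calder wins 1 unit(s) at $68 each.

Calder: 1 unit, pays $68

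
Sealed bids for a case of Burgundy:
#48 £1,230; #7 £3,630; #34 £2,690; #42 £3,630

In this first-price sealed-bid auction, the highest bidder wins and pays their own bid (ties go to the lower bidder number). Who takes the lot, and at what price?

#7 pays £3,630

Rule: the highest bidder wins and pays their own bid.
Bids in order: 3,630 (#7) > 3,630 (#42) > 2,690 (#34) > 1,230 (#48)
#7 and #42 tie at £3,630; tie-break gives it to #7.
#7 has the highest bid and pays exactly that: £3,630.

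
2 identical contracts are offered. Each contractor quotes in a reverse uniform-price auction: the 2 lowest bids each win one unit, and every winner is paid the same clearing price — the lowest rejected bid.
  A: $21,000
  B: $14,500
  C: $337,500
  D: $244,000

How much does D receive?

Bids ranked low→high: 14,500 (B), 21,000 (A), 244,000 (D), 337,500 (C)
Lowest 2: B, A.
Lowest unsuccessful bid: $244,000 → clearing price.
D does not win → is paid $0.

D is paid $0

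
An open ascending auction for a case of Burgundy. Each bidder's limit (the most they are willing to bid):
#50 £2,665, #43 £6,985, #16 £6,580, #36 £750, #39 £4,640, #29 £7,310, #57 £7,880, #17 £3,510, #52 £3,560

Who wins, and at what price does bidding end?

#57 wins at £7,310

Sorting limits: 7,880 (#57) > 7,310 (#29) > 6,985 (#43) > 6,580 (#16) > 4,640 (#39) > 3,560 (#52) > …
#29 is the last rival to drop out, at £7,310; #57 remains and wins at that price.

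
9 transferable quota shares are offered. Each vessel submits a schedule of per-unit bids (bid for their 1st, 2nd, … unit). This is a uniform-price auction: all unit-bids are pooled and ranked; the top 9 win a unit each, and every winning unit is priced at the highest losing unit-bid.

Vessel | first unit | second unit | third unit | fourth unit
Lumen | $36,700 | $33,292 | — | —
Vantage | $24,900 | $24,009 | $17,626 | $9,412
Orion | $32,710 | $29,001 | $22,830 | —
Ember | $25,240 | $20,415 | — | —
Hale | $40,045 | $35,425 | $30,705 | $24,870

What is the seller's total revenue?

Merging the schedules and taking the best 9: 40,045 (Hale-1), 36,700 (Lumen-1), 35,425 (Hale-2), 33,292 (Lumen-2), 32,710 (Orion-1), 30,705 (Hale-3), 29,001 (Orion-2), 25,240 (Ember-1), 24,900 (Vantage-1)
Highest rejected unit-bid = $24,870.
Allocation: Ember 1, Hale 3, Lumen 2, Orion 2, Vantage 1. Every unit priced at $24,870.
Revenue = 9 × 24,870 = $223,830.

Total revenue: $223,830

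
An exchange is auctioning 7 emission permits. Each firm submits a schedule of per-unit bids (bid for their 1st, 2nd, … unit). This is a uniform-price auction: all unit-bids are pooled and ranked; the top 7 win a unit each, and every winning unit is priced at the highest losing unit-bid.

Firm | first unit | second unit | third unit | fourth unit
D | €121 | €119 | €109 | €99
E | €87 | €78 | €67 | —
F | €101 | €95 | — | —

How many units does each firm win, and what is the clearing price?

All unit-bids, highest first — top 7: 121 (D-1), 119 (D-2), 109 (D-3), 101 (F-1), 99 (D-4), 95 (F-2), 87 (E-1)
First bid not allocated: €78.
Allocation: D 4, E 1, F 2.

D 4, E 1, F 2; clearing price €78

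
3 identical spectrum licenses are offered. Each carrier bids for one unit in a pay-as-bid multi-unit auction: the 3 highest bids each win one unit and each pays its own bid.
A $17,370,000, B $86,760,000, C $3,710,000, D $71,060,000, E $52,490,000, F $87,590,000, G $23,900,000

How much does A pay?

A pays $0

Bids ranked high→low: 87,590,000 (F), 86,760,000 (B), 71,060,000 (D), 52,490,000 (E), 23,900,000 (G), …
The 3 highest are F, B, D.
A does not win → $0.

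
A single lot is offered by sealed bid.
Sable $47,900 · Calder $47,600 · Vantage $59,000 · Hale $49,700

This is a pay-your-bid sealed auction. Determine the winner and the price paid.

Bids ranked: 59,000 (Vantage) > 49,700 (Hale) > 47,900 (Sable) > 47,600 (Calder)
Vantage is highest → pays own bid, $59,000.

Vantage pays $59,000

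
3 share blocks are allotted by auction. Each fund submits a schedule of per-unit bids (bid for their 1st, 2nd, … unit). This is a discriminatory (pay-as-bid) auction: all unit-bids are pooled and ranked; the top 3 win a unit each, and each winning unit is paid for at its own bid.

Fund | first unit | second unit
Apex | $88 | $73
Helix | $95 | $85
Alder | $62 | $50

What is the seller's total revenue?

Total revenue: $268

Pooled unit-bids ranked (top 3): 95 (Helix-1), 88 (Apex-1), 85 (Helix-2)
Next rejected bid: $73 (not a price — pay-as-bid).
Each winning unit pays its own bid.
Revenue = 95 + 88 + 85 = $268.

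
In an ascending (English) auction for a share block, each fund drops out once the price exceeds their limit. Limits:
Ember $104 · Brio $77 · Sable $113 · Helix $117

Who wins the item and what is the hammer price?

Limits in order: 117 (Helix) > 113 (Sable) > 104 (Ember) > 77 (Brio)
Sable is the last rival to drop out, at $113; Helix remains and wins at that price.

Helix wins at $113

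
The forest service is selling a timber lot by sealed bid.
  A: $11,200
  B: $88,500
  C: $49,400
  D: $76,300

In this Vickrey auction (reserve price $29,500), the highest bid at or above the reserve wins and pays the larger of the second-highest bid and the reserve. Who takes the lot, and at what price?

B pays $76,300

Bids ranked: 88,500 (B) > 76,300 (D) > 49,400 (C) > 11,200 (A)
Highest eligible bid: B at $88,500.
Second-highest bid $76,300 exceeds the reserve $29,500 → payment $76,300.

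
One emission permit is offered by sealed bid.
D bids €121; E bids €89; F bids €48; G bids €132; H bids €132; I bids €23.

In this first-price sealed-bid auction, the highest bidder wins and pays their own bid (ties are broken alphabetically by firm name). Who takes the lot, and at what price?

Rule: the highest bidder wins and pays their own bid.
Sorting bids: 132 (G) > 132 (H) > 121 (D) > 89 (E) > 48 (F) > 23 (I)
Tie at €132 → G wins by tie-break.
First-price: G pays what they bid, €132.

G pays €132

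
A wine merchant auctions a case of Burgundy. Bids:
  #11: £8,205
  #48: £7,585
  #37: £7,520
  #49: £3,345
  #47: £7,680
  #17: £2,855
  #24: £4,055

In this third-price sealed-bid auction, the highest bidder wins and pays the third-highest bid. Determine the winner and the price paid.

Sorting bids: 8,205 (#11) > 7,680 (#47) > 7,585 (#48) > 7,520 (#37) > 4,055 (#24) > 3,345 (#49) > …
#11 wins; payment is bid #3 in the ranking = £7,585.

#11 pays £7,585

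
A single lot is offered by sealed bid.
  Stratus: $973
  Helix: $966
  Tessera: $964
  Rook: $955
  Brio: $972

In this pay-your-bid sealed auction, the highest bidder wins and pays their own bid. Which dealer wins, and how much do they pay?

Bids ranked: 973 (Stratus) > 972 (Brio) > 966 (Helix) > 964 (Tessera) > 955 (Rook)
Stratus is highest → pays own bid, $973.

Stratus pays $973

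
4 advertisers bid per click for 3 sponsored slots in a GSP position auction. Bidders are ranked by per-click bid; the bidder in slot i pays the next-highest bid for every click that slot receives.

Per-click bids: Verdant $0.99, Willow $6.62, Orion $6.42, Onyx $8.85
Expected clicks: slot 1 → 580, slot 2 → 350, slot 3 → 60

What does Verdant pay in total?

Sorting advertisers: $8.85 (Onyx) > $6.62 (Willow) > $6.42 (Orion) > $0.99 (Verdant)
Verdant ranks below slot 3 → no slot, pays nothing.

Verdant pays $0.00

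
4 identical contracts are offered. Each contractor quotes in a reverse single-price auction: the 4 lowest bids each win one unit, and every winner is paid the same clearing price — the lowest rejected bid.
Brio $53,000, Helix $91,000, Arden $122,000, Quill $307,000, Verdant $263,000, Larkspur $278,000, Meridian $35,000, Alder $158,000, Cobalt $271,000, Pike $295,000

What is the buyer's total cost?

Total cost: $632,000

Ordering the bids: 35,000 (Meridian), 53,000 (Brio), 91,000 (Helix), 122,000 (Arden), 158,000 (Alder), 263,000 (Verdant), …
Lowest 4: Meridian, Brio, Helix, Arden.
Clearing price = lowest rejected bid = $158,000.
Total cost = 4 × $158,000 = $632,000.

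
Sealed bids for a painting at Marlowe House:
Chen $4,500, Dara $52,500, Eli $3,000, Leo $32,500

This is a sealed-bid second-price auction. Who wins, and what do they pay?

Dara pays $32,500

Sealed-bid second-price auction: the highest bidder wins and pays the second-highest bid.
Bids ranked: 52,500 (Dara) > 32,500 (Leo) > 4,500 (Chen) > 3,000 (Eli)
Second-price: Dara pays Leo's bid of $32,500.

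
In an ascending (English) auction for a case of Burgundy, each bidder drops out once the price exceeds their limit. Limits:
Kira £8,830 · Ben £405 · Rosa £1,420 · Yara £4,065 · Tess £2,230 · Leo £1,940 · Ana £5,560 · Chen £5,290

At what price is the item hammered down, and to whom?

Open ascending-bid auction: the price rises until one bidder remains; the winner pays the price at which the last rival dropped out.
Limits ranked: 8,830 (Kira) > 5,560 (Ana) > 5,290 (Chen) > 4,065 (Yara) > 2,230 (Tess) > 1,940 (Leo) > …
Bidding ends when Ana exits at £5,560; Kira takes it.

Kira wins at £5,560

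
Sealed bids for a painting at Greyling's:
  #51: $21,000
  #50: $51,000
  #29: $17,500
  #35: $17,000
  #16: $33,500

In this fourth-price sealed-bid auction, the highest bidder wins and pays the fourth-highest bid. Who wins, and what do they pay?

#50 pays $17,500

Bids in order: 51,000 (#50) > 33,500 (#16) > 21,000 (#51) > 17,500 (#29) > 17,000 (#35)
#50 wins; payment is bid #4 in the ranking = $17,500.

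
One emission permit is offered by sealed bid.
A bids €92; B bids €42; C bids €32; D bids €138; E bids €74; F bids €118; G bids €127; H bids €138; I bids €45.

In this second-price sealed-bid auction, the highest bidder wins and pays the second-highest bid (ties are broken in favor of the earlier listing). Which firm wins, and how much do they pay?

Sorting bids: 138 (D) > 138 (H) > 127 (G) > 118 (F) > 92 (A) > 74 (E) > …
D and H tie at €138; tie-break gives it to D.
D wins with the highest bid; price is set by the runner-up at €138.

D pays €138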